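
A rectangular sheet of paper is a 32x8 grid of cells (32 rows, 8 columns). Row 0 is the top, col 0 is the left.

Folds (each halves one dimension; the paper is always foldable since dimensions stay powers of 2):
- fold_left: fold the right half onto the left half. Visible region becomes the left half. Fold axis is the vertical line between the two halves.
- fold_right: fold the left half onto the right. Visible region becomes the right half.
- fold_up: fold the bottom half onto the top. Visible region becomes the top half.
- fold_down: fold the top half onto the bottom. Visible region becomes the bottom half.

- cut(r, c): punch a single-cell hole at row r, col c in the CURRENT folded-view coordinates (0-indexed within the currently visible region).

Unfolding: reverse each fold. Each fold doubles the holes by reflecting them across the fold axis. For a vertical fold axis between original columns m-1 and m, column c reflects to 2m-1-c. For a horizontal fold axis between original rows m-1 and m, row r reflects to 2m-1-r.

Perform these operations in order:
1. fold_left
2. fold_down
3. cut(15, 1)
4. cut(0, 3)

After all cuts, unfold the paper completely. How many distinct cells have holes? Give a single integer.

Op 1 fold_left: fold axis v@4; visible region now rows[0,32) x cols[0,4) = 32x4
Op 2 fold_down: fold axis h@16; visible region now rows[16,32) x cols[0,4) = 16x4
Op 3 cut(15, 1): punch at orig (31,1); cuts so far [(31, 1)]; region rows[16,32) x cols[0,4) = 16x4
Op 4 cut(0, 3): punch at orig (16,3); cuts so far [(16, 3), (31, 1)]; region rows[16,32) x cols[0,4) = 16x4
Unfold 1 (reflect across h@16): 4 holes -> [(0, 1), (15, 3), (16, 3), (31, 1)]
Unfold 2 (reflect across v@4): 8 holes -> [(0, 1), (0, 6), (15, 3), (15, 4), (16, 3), (16, 4), (31, 1), (31, 6)]

Answer: 8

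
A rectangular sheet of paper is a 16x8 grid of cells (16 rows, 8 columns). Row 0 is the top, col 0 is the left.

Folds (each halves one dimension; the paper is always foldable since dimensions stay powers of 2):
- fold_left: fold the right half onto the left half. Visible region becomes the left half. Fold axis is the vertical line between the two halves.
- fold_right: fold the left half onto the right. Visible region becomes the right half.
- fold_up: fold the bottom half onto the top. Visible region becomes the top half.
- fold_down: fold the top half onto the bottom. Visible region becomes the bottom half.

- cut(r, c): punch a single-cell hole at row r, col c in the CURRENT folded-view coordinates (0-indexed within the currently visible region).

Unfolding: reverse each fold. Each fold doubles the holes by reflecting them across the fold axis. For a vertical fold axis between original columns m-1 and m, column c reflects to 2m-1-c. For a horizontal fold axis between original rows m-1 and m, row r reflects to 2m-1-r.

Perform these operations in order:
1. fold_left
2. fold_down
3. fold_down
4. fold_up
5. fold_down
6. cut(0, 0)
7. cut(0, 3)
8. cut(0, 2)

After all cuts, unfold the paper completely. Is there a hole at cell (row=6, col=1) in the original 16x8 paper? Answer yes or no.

Answer: no

Derivation:
Op 1 fold_left: fold axis v@4; visible region now rows[0,16) x cols[0,4) = 16x4
Op 2 fold_down: fold axis h@8; visible region now rows[8,16) x cols[0,4) = 8x4
Op 3 fold_down: fold axis h@12; visible region now rows[12,16) x cols[0,4) = 4x4
Op 4 fold_up: fold axis h@14; visible region now rows[12,14) x cols[0,4) = 2x4
Op 5 fold_down: fold axis h@13; visible region now rows[13,14) x cols[0,4) = 1x4
Op 6 cut(0, 0): punch at orig (13,0); cuts so far [(13, 0)]; region rows[13,14) x cols[0,4) = 1x4
Op 7 cut(0, 3): punch at orig (13,3); cuts so far [(13, 0), (13, 3)]; region rows[13,14) x cols[0,4) = 1x4
Op 8 cut(0, 2): punch at orig (13,2); cuts so far [(13, 0), (13, 2), (13, 3)]; region rows[13,14) x cols[0,4) = 1x4
Unfold 1 (reflect across h@13): 6 holes -> [(12, 0), (12, 2), (12, 3), (13, 0), (13, 2), (13, 3)]
Unfold 2 (reflect across h@14): 12 holes -> [(12, 0), (12, 2), (12, 3), (13, 0), (13, 2), (13, 3), (14, 0), (14, 2), (14, 3), (15, 0), (15, 2), (15, 3)]
Unfold 3 (reflect across h@12): 24 holes -> [(8, 0), (8, 2), (8, 3), (9, 0), (9, 2), (9, 3), (10, 0), (10, 2), (10, 3), (11, 0), (11, 2), (11, 3), (12, 0), (12, 2), (12, 3), (13, 0), (13, 2), (13, 3), (14, 0), (14, 2), (14, 3), (15, 0), (15, 2), (15, 3)]
Unfold 4 (reflect across h@8): 48 holes -> [(0, 0), (0, 2), (0, 3), (1, 0), (1, 2), (1, 3), (2, 0), (2, 2), (2, 3), (3, 0), (3, 2), (3, 3), (4, 0), (4, 2), (4, 3), (5, 0), (5, 2), (5, 3), (6, 0), (6, 2), (6, 3), (7, 0), (7, 2), (7, 3), (8, 0), (8, 2), (8, 3), (9, 0), (9, 2), (9, 3), (10, 0), (10, 2), (10, 3), (11, 0), (11, 2), (11, 3), (12, 0), (12, 2), (12, 3), (13, 0), (13, 2), (13, 3), (14, 0), (14, 2), (14, 3), (15, 0), (15, 2), (15, 3)]
Unfold 5 (reflect across v@4): 96 holes -> [(0, 0), (0, 2), (0, 3), (0, 4), (0, 5), (0, 7), (1, 0), (1, 2), (1, 3), (1, 4), (1, 5), (1, 7), (2, 0), (2, 2), (2, 3), (2, 4), (2, 5), (2, 7), (3, 0), (3, 2), (3, 3), (3, 4), (3, 5), (3, 7), (4, 0), (4, 2), (4, 3), (4, 4), (4, 5), (4, 7), (5, 0), (5, 2), (5, 3), (5, 4), (5, 5), (5, 7), (6, 0), (6, 2), (6, 3), (6, 4), (6, 5), (6, 7), (7, 0), (7, 2), (7, 3), (7, 4), (7, 5), (7, 7), (8, 0), (8, 2), (8, 3), (8, 4), (8, 5), (8, 7), (9, 0), (9, 2), (9, 3), (9, 4), (9, 5), (9, 7), (10, 0), (10, 2), (10, 3), (10, 4), (10, 5), (10, 7), (11, 0), (11, 2), (11, 3), (11, 4), (11, 5), (11, 7), (12, 0), (12, 2), (12, 3), (12, 4), (12, 5), (12, 7), (13, 0), (13, 2), (13, 3), (13, 4), (13, 5), (13, 7), (14, 0), (14, 2), (14, 3), (14, 4), (14, 5), (14, 7), (15, 0), (15, 2), (15, 3), (15, 4), (15, 5), (15, 7)]
Holes: [(0, 0), (0, 2), (0, 3), (0, 4), (0, 5), (0, 7), (1, 0), (1, 2), (1, 3), (1, 4), (1, 5), (1, 7), (2, 0), (2, 2), (2, 3), (2, 4), (2, 5), (2, 7), (3, 0), (3, 2), (3, 3), (3, 4), (3, 5), (3, 7), (4, 0), (4, 2), (4, 3), (4, 4), (4, 5), (4, 7), (5, 0), (5, 2), (5, 3), (5, 4), (5, 5), (5, 7), (6, 0), (6, 2), (6, 3), (6, 4), (6, 5), (6, 7), (7, 0), (7, 2), (7, 3), (7, 4), (7, 5), (7, 7), (8, 0), (8, 2), (8, 3), (8, 4), (8, 5), (8, 7), (9, 0), (9, 2), (9, 3), (9, 4), (9, 5), (9, 7), (10, 0), (10, 2), (10, 3), (10, 4), (10, 5), (10, 7), (11, 0), (11, 2), (11, 3), (11, 4), (11, 5), (11, 7), (12, 0), (12, 2), (12, 3), (12, 4), (12, 5), (12, 7), (13, 0), (13, 2), (13, 3), (13, 4), (13, 5), (13, 7), (14, 0), (14, 2), (14, 3), (14, 4), (14, 5), (14, 7), (15, 0), (15, 2), (15, 3), (15, 4), (15, 5), (15, 7)]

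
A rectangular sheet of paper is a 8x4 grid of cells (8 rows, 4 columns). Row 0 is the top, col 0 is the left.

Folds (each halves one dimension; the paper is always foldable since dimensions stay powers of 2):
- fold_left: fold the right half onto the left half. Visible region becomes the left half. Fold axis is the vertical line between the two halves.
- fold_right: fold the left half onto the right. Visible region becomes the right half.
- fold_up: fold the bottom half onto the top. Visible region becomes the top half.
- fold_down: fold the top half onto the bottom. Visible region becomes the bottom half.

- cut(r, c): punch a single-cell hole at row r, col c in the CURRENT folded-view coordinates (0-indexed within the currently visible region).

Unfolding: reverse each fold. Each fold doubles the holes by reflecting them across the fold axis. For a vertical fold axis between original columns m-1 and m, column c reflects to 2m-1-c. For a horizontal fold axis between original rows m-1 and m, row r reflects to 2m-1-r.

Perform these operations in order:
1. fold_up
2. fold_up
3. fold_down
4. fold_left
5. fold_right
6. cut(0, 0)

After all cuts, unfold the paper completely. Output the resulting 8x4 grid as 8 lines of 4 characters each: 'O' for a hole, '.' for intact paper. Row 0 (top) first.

Op 1 fold_up: fold axis h@4; visible region now rows[0,4) x cols[0,4) = 4x4
Op 2 fold_up: fold axis h@2; visible region now rows[0,2) x cols[0,4) = 2x4
Op 3 fold_down: fold axis h@1; visible region now rows[1,2) x cols[0,4) = 1x4
Op 4 fold_left: fold axis v@2; visible region now rows[1,2) x cols[0,2) = 1x2
Op 5 fold_right: fold axis v@1; visible region now rows[1,2) x cols[1,2) = 1x1
Op 6 cut(0, 0): punch at orig (1,1); cuts so far [(1, 1)]; region rows[1,2) x cols[1,2) = 1x1
Unfold 1 (reflect across v@1): 2 holes -> [(1, 0), (1, 1)]
Unfold 2 (reflect across v@2): 4 holes -> [(1, 0), (1, 1), (1, 2), (1, 3)]
Unfold 3 (reflect across h@1): 8 holes -> [(0, 0), (0, 1), (0, 2), (0, 3), (1, 0), (1, 1), (1, 2), (1, 3)]
Unfold 4 (reflect across h@2): 16 holes -> [(0, 0), (0, 1), (0, 2), (0, 3), (1, 0), (1, 1), (1, 2), (1, 3), (2, 0), (2, 1), (2, 2), (2, 3), (3, 0), (3, 1), (3, 2), (3, 3)]
Unfold 5 (reflect across h@4): 32 holes -> [(0, 0), (0, 1), (0, 2), (0, 3), (1, 0), (1, 1), (1, 2), (1, 3), (2, 0), (2, 1), (2, 2), (2, 3), (3, 0), (3, 1), (3, 2), (3, 3), (4, 0), (4, 1), (4, 2), (4, 3), (5, 0), (5, 1), (5, 2), (5, 3), (6, 0), (6, 1), (6, 2), (6, 3), (7, 0), (7, 1), (7, 2), (7, 3)]

Answer: OOOO
OOOO
OOOO
OOOO
OOOO
OOOO
OOOO
OOOO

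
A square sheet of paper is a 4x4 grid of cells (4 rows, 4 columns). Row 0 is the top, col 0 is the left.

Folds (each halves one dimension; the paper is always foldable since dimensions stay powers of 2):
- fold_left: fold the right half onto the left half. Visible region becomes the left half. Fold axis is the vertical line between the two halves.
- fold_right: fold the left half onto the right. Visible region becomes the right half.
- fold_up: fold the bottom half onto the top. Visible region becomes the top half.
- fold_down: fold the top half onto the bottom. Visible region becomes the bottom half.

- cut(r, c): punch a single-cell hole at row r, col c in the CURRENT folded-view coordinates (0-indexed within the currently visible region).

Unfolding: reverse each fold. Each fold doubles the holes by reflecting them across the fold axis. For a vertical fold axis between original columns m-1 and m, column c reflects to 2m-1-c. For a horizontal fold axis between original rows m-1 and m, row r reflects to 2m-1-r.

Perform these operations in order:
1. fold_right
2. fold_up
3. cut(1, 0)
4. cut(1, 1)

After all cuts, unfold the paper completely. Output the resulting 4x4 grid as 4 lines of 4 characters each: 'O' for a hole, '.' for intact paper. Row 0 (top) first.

Answer: ....
OOOO
OOOO
....

Derivation:
Op 1 fold_right: fold axis v@2; visible region now rows[0,4) x cols[2,4) = 4x2
Op 2 fold_up: fold axis h@2; visible region now rows[0,2) x cols[2,4) = 2x2
Op 3 cut(1, 0): punch at orig (1,2); cuts so far [(1, 2)]; region rows[0,2) x cols[2,4) = 2x2
Op 4 cut(1, 1): punch at orig (1,3); cuts so far [(1, 2), (1, 3)]; region rows[0,2) x cols[2,4) = 2x2
Unfold 1 (reflect across h@2): 4 holes -> [(1, 2), (1, 3), (2, 2), (2, 3)]
Unfold 2 (reflect across v@2): 8 holes -> [(1, 0), (1, 1), (1, 2), (1, 3), (2, 0), (2, 1), (2, 2), (2, 3)]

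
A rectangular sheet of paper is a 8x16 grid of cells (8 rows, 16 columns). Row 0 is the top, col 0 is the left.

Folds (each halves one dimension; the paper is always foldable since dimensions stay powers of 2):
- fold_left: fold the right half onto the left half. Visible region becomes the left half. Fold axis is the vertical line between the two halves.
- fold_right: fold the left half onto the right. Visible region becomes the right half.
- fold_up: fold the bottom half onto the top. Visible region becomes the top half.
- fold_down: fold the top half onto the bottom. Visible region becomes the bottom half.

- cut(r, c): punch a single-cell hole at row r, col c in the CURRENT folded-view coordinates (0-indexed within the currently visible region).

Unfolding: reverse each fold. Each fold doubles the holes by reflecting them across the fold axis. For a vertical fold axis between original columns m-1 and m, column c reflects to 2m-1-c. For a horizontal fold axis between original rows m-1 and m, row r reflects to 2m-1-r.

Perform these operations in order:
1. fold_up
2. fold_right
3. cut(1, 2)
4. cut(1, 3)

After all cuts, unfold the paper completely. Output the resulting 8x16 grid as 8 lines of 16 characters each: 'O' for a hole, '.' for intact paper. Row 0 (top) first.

Answer: ................
....OO....OO....
................
................
................
................
....OO....OO....
................

Derivation:
Op 1 fold_up: fold axis h@4; visible region now rows[0,4) x cols[0,16) = 4x16
Op 2 fold_right: fold axis v@8; visible region now rows[0,4) x cols[8,16) = 4x8
Op 3 cut(1, 2): punch at orig (1,10); cuts so far [(1, 10)]; region rows[0,4) x cols[8,16) = 4x8
Op 4 cut(1, 3): punch at orig (1,11); cuts so far [(1, 10), (1, 11)]; region rows[0,4) x cols[8,16) = 4x8
Unfold 1 (reflect across v@8): 4 holes -> [(1, 4), (1, 5), (1, 10), (1, 11)]
Unfold 2 (reflect across h@4): 8 holes -> [(1, 4), (1, 5), (1, 10), (1, 11), (6, 4), (6, 5), (6, 10), (6, 11)]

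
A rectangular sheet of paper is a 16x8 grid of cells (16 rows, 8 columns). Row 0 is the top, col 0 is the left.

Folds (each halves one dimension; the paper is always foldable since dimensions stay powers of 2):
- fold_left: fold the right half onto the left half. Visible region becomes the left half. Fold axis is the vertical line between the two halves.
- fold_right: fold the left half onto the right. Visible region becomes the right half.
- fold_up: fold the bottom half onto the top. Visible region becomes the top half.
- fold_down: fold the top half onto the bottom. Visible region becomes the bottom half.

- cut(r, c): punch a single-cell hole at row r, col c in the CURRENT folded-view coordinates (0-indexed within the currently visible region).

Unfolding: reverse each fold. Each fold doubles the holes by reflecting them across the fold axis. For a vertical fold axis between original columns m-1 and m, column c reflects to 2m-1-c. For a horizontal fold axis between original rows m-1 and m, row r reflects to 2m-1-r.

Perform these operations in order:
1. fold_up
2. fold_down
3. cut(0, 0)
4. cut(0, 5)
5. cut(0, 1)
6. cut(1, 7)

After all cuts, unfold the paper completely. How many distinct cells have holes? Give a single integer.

Answer: 16

Derivation:
Op 1 fold_up: fold axis h@8; visible region now rows[0,8) x cols[0,8) = 8x8
Op 2 fold_down: fold axis h@4; visible region now rows[4,8) x cols[0,8) = 4x8
Op 3 cut(0, 0): punch at orig (4,0); cuts so far [(4, 0)]; region rows[4,8) x cols[0,8) = 4x8
Op 4 cut(0, 5): punch at orig (4,5); cuts so far [(4, 0), (4, 5)]; region rows[4,8) x cols[0,8) = 4x8
Op 5 cut(0, 1): punch at orig (4,1); cuts so far [(4, 0), (4, 1), (4, 5)]; region rows[4,8) x cols[0,8) = 4x8
Op 6 cut(1, 7): punch at orig (5,7); cuts so far [(4, 0), (4, 1), (4, 5), (5, 7)]; region rows[4,8) x cols[0,8) = 4x8
Unfold 1 (reflect across h@4): 8 holes -> [(2, 7), (3, 0), (3, 1), (3, 5), (4, 0), (4, 1), (4, 5), (5, 7)]
Unfold 2 (reflect across h@8): 16 holes -> [(2, 7), (3, 0), (3, 1), (3, 5), (4, 0), (4, 1), (4, 5), (5, 7), (10, 7), (11, 0), (11, 1), (11, 5), (12, 0), (12, 1), (12, 5), (13, 7)]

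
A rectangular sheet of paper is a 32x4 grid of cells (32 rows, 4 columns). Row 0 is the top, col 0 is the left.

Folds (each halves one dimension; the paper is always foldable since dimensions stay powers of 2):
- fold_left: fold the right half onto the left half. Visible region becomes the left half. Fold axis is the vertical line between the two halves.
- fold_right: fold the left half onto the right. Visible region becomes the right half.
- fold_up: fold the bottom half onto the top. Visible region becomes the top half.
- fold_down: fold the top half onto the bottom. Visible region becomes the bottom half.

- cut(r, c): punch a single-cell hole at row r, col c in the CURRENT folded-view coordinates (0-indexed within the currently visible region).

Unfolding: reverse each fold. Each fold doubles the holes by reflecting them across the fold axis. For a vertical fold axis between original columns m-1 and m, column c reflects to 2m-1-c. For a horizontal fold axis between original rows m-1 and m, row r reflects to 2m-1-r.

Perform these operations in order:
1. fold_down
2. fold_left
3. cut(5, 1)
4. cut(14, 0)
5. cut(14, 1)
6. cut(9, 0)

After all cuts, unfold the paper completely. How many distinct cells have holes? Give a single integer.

Answer: 16

Derivation:
Op 1 fold_down: fold axis h@16; visible region now rows[16,32) x cols[0,4) = 16x4
Op 2 fold_left: fold axis v@2; visible region now rows[16,32) x cols[0,2) = 16x2
Op 3 cut(5, 1): punch at orig (21,1); cuts so far [(21, 1)]; region rows[16,32) x cols[0,2) = 16x2
Op 4 cut(14, 0): punch at orig (30,0); cuts so far [(21, 1), (30, 0)]; region rows[16,32) x cols[0,2) = 16x2
Op 5 cut(14, 1): punch at orig (30,1); cuts so far [(21, 1), (30, 0), (30, 1)]; region rows[16,32) x cols[0,2) = 16x2
Op 6 cut(9, 0): punch at orig (25,0); cuts so far [(21, 1), (25, 0), (30, 0), (30, 1)]; region rows[16,32) x cols[0,2) = 16x2
Unfold 1 (reflect across v@2): 8 holes -> [(21, 1), (21, 2), (25, 0), (25, 3), (30, 0), (30, 1), (30, 2), (30, 3)]
Unfold 2 (reflect across h@16): 16 holes -> [(1, 0), (1, 1), (1, 2), (1, 3), (6, 0), (6, 3), (10, 1), (10, 2), (21, 1), (21, 2), (25, 0), (25, 3), (30, 0), (30, 1), (30, 2), (30, 3)]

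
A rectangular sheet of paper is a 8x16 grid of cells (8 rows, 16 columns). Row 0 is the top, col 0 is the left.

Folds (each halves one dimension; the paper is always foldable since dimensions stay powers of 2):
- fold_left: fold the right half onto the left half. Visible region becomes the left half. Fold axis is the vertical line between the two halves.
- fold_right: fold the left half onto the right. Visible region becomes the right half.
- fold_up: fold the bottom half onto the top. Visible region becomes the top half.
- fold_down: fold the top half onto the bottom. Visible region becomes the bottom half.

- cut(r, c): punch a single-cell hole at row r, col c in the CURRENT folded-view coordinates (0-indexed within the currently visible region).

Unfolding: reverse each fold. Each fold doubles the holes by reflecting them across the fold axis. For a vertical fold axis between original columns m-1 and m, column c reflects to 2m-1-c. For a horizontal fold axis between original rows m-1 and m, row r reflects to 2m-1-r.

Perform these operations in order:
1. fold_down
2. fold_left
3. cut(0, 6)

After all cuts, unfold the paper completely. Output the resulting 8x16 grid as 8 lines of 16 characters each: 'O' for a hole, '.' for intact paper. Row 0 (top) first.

Op 1 fold_down: fold axis h@4; visible region now rows[4,8) x cols[0,16) = 4x16
Op 2 fold_left: fold axis v@8; visible region now rows[4,8) x cols[0,8) = 4x8
Op 3 cut(0, 6): punch at orig (4,6); cuts so far [(4, 6)]; region rows[4,8) x cols[0,8) = 4x8
Unfold 1 (reflect across v@8): 2 holes -> [(4, 6), (4, 9)]
Unfold 2 (reflect across h@4): 4 holes -> [(3, 6), (3, 9), (4, 6), (4, 9)]

Answer: ................
................
................
......O..O......
......O..O......
................
................
................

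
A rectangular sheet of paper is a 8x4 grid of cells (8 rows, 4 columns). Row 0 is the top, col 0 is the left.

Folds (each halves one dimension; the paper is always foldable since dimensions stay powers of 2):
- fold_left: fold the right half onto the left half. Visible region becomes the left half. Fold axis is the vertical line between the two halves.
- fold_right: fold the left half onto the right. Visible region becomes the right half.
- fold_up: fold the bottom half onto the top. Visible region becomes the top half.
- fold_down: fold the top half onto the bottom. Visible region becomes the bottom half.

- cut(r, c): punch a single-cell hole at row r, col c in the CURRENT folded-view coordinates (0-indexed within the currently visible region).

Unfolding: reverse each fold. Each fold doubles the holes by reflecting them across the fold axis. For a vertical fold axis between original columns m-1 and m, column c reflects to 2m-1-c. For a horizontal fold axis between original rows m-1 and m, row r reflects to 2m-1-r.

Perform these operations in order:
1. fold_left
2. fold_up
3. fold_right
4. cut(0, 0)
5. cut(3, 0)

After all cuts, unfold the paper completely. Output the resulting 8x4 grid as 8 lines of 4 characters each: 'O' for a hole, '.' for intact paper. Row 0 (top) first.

Op 1 fold_left: fold axis v@2; visible region now rows[0,8) x cols[0,2) = 8x2
Op 2 fold_up: fold axis h@4; visible region now rows[0,4) x cols[0,2) = 4x2
Op 3 fold_right: fold axis v@1; visible region now rows[0,4) x cols[1,2) = 4x1
Op 4 cut(0, 0): punch at orig (0,1); cuts so far [(0, 1)]; region rows[0,4) x cols[1,2) = 4x1
Op 5 cut(3, 0): punch at orig (3,1); cuts so far [(0, 1), (3, 1)]; region rows[0,4) x cols[1,2) = 4x1
Unfold 1 (reflect across v@1): 4 holes -> [(0, 0), (0, 1), (3, 0), (3, 1)]
Unfold 2 (reflect across h@4): 8 holes -> [(0, 0), (0, 1), (3, 0), (3, 1), (4, 0), (4, 1), (7, 0), (7, 1)]
Unfold 3 (reflect across v@2): 16 holes -> [(0, 0), (0, 1), (0, 2), (0, 3), (3, 0), (3, 1), (3, 2), (3, 3), (4, 0), (4, 1), (4, 2), (4, 3), (7, 0), (7, 1), (7, 2), (7, 3)]

Answer: OOOO
....
....
OOOO
OOOO
....
....
OOOO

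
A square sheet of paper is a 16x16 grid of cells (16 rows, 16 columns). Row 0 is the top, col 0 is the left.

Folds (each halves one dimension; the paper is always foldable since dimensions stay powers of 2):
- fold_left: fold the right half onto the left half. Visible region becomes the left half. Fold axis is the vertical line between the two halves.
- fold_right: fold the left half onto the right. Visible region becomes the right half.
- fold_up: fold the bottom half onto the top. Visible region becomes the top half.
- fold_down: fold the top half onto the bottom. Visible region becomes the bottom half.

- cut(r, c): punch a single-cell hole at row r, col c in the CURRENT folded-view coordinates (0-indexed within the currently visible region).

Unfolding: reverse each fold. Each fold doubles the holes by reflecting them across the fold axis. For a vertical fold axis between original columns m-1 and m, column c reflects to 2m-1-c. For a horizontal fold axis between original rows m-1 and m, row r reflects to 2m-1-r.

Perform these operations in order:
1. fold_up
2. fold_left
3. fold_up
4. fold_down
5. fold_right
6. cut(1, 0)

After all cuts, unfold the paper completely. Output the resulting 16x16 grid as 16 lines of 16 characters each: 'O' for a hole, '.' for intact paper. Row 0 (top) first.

Answer: ...OO......OO...
................
................
...OO......OO...
...OO......OO...
................
................
...OO......OO...
...OO......OO...
................
................
...OO......OO...
...OO......OO...
................
................
...OO......OO...

Derivation:
Op 1 fold_up: fold axis h@8; visible region now rows[0,8) x cols[0,16) = 8x16
Op 2 fold_left: fold axis v@8; visible region now rows[0,8) x cols[0,8) = 8x8
Op 3 fold_up: fold axis h@4; visible region now rows[0,4) x cols[0,8) = 4x8
Op 4 fold_down: fold axis h@2; visible region now rows[2,4) x cols[0,8) = 2x8
Op 5 fold_right: fold axis v@4; visible region now rows[2,4) x cols[4,8) = 2x4
Op 6 cut(1, 0): punch at orig (3,4); cuts so far [(3, 4)]; region rows[2,4) x cols[4,8) = 2x4
Unfold 1 (reflect across v@4): 2 holes -> [(3, 3), (3, 4)]
Unfold 2 (reflect across h@2): 4 holes -> [(0, 3), (0, 4), (3, 3), (3, 4)]
Unfold 3 (reflect across h@4): 8 holes -> [(0, 3), (0, 4), (3, 3), (3, 4), (4, 3), (4, 4), (7, 3), (7, 4)]
Unfold 4 (reflect across v@8): 16 holes -> [(0, 3), (0, 4), (0, 11), (0, 12), (3, 3), (3, 4), (3, 11), (3, 12), (4, 3), (4, 4), (4, 11), (4, 12), (7, 3), (7, 4), (7, 11), (7, 12)]
Unfold 5 (reflect across h@8): 32 holes -> [(0, 3), (0, 4), (0, 11), (0, 12), (3, 3), (3, 4), (3, 11), (3, 12), (4, 3), (4, 4), (4, 11), (4, 12), (7, 3), (7, 4), (7, 11), (7, 12), (8, 3), (8, 4), (8, 11), (8, 12), (11, 3), (11, 4), (11, 11), (11, 12), (12, 3), (12, 4), (12, 11), (12, 12), (15, 3), (15, 4), (15, 11), (15, 12)]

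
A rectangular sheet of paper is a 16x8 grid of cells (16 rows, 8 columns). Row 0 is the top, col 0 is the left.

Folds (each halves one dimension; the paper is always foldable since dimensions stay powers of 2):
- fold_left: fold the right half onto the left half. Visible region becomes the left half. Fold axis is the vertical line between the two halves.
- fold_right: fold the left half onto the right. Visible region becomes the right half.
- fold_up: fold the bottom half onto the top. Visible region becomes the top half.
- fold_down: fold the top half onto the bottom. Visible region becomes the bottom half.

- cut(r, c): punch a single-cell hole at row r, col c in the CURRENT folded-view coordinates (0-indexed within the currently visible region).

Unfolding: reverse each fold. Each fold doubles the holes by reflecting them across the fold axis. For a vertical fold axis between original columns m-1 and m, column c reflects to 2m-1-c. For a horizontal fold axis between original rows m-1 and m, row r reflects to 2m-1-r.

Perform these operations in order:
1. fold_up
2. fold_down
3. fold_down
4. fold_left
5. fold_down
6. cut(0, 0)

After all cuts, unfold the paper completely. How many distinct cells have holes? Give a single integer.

Op 1 fold_up: fold axis h@8; visible region now rows[0,8) x cols[0,8) = 8x8
Op 2 fold_down: fold axis h@4; visible region now rows[4,8) x cols[0,8) = 4x8
Op 3 fold_down: fold axis h@6; visible region now rows[6,8) x cols[0,8) = 2x8
Op 4 fold_left: fold axis v@4; visible region now rows[6,8) x cols[0,4) = 2x4
Op 5 fold_down: fold axis h@7; visible region now rows[7,8) x cols[0,4) = 1x4
Op 6 cut(0, 0): punch at orig (7,0); cuts so far [(7, 0)]; region rows[7,8) x cols[0,4) = 1x4
Unfold 1 (reflect across h@7): 2 holes -> [(6, 0), (7, 0)]
Unfold 2 (reflect across v@4): 4 holes -> [(6, 0), (6, 7), (7, 0), (7, 7)]
Unfold 3 (reflect across h@6): 8 holes -> [(4, 0), (4, 7), (5, 0), (5, 7), (6, 0), (6, 7), (7, 0), (7, 7)]
Unfold 4 (reflect across h@4): 16 holes -> [(0, 0), (0, 7), (1, 0), (1, 7), (2, 0), (2, 7), (3, 0), (3, 7), (4, 0), (4, 7), (5, 0), (5, 7), (6, 0), (6, 7), (7, 0), (7, 7)]
Unfold 5 (reflect across h@8): 32 holes -> [(0, 0), (0, 7), (1, 0), (1, 7), (2, 0), (2, 7), (3, 0), (3, 7), (4, 0), (4, 7), (5, 0), (5, 7), (6, 0), (6, 7), (7, 0), (7, 7), (8, 0), (8, 7), (9, 0), (9, 7), (10, 0), (10, 7), (11, 0), (11, 7), (12, 0), (12, 7), (13, 0), (13, 7), (14, 0), (14, 7), (15, 0), (15, 7)]

Answer: 32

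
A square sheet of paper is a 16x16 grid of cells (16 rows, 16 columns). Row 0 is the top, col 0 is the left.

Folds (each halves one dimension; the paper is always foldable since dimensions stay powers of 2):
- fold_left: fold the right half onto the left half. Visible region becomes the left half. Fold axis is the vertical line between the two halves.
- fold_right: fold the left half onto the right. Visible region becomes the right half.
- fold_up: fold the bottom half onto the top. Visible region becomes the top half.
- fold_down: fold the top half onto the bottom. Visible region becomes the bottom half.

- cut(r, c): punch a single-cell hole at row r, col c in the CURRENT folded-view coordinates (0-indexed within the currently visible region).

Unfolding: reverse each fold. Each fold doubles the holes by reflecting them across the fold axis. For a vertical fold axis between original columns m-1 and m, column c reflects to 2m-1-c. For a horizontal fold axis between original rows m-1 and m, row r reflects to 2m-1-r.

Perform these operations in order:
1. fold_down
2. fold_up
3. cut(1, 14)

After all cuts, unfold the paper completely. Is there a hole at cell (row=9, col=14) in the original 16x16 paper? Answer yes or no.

Answer: yes

Derivation:
Op 1 fold_down: fold axis h@8; visible region now rows[8,16) x cols[0,16) = 8x16
Op 2 fold_up: fold axis h@12; visible region now rows[8,12) x cols[0,16) = 4x16
Op 3 cut(1, 14): punch at orig (9,14); cuts so far [(9, 14)]; region rows[8,12) x cols[0,16) = 4x16
Unfold 1 (reflect across h@12): 2 holes -> [(9, 14), (14, 14)]
Unfold 2 (reflect across h@8): 4 holes -> [(1, 14), (6, 14), (9, 14), (14, 14)]
Holes: [(1, 14), (6, 14), (9, 14), (14, 14)]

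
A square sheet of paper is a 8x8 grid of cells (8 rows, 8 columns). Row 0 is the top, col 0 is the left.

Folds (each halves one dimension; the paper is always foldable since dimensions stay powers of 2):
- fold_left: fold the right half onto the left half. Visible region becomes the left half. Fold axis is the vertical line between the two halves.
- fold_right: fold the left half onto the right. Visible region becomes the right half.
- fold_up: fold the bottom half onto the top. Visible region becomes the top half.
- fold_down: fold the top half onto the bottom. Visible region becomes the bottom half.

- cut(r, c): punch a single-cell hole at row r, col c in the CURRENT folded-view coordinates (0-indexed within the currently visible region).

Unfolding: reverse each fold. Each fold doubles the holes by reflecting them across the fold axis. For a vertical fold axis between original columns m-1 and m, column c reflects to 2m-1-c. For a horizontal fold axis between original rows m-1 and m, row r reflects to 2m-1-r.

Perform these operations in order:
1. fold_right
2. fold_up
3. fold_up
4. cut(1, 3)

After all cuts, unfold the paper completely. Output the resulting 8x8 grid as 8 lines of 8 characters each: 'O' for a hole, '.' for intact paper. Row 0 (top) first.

Op 1 fold_right: fold axis v@4; visible region now rows[0,8) x cols[4,8) = 8x4
Op 2 fold_up: fold axis h@4; visible region now rows[0,4) x cols[4,8) = 4x4
Op 3 fold_up: fold axis h@2; visible region now rows[0,2) x cols[4,8) = 2x4
Op 4 cut(1, 3): punch at orig (1,7); cuts so far [(1, 7)]; region rows[0,2) x cols[4,8) = 2x4
Unfold 1 (reflect across h@2): 2 holes -> [(1, 7), (2, 7)]
Unfold 2 (reflect across h@4): 4 holes -> [(1, 7), (2, 7), (5, 7), (6, 7)]
Unfold 3 (reflect across v@4): 8 holes -> [(1, 0), (1, 7), (2, 0), (2, 7), (5, 0), (5, 7), (6, 0), (6, 7)]

Answer: ........
O......O
O......O
........
........
O......O
O......O
........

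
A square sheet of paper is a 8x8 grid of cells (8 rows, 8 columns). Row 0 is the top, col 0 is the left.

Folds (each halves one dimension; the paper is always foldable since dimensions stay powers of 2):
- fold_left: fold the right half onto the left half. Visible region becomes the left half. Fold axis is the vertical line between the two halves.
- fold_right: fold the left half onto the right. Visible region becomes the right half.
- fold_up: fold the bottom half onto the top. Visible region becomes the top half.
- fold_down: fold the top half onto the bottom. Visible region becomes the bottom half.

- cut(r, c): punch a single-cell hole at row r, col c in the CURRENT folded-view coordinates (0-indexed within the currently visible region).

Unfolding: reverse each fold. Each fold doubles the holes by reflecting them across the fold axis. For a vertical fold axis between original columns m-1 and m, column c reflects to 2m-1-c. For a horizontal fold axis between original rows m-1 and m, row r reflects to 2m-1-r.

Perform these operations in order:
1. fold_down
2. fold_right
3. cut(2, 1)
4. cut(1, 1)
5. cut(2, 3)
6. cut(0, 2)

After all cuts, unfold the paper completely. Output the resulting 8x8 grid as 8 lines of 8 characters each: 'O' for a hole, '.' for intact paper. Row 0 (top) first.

Op 1 fold_down: fold axis h@4; visible region now rows[4,8) x cols[0,8) = 4x8
Op 2 fold_right: fold axis v@4; visible region now rows[4,8) x cols[4,8) = 4x4
Op 3 cut(2, 1): punch at orig (6,5); cuts so far [(6, 5)]; region rows[4,8) x cols[4,8) = 4x4
Op 4 cut(1, 1): punch at orig (5,5); cuts so far [(5, 5), (6, 5)]; region rows[4,8) x cols[4,8) = 4x4
Op 5 cut(2, 3): punch at orig (6,7); cuts so far [(5, 5), (6, 5), (6, 7)]; region rows[4,8) x cols[4,8) = 4x4
Op 6 cut(0, 2): punch at orig (4,6); cuts so far [(4, 6), (5, 5), (6, 5), (6, 7)]; region rows[4,8) x cols[4,8) = 4x4
Unfold 1 (reflect across v@4): 8 holes -> [(4, 1), (4, 6), (5, 2), (5, 5), (6, 0), (6, 2), (6, 5), (6, 7)]
Unfold 2 (reflect across h@4): 16 holes -> [(1, 0), (1, 2), (1, 5), (1, 7), (2, 2), (2, 5), (3, 1), (3, 6), (4, 1), (4, 6), (5, 2), (5, 5), (6, 0), (6, 2), (6, 5), (6, 7)]

Answer: ........
O.O..O.O
..O..O..
.O....O.
.O....O.
..O..O..
O.O..O.O
........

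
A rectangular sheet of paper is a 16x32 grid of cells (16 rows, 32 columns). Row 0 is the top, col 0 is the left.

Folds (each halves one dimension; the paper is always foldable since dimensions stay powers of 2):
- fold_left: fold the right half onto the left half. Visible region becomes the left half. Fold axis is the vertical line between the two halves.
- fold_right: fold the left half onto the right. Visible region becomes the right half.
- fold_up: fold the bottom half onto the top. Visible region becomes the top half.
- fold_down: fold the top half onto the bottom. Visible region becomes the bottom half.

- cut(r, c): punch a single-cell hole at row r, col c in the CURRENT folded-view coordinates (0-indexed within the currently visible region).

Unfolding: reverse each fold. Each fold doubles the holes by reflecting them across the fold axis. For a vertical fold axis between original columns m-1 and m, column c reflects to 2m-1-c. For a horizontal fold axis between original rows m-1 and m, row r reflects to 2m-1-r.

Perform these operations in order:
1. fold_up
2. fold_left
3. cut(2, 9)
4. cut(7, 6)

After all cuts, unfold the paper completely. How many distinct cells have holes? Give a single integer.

Answer: 8

Derivation:
Op 1 fold_up: fold axis h@8; visible region now rows[0,8) x cols[0,32) = 8x32
Op 2 fold_left: fold axis v@16; visible region now rows[0,8) x cols[0,16) = 8x16
Op 3 cut(2, 9): punch at orig (2,9); cuts so far [(2, 9)]; region rows[0,8) x cols[0,16) = 8x16
Op 4 cut(7, 6): punch at orig (7,6); cuts so far [(2, 9), (7, 6)]; region rows[0,8) x cols[0,16) = 8x16
Unfold 1 (reflect across v@16): 4 holes -> [(2, 9), (2, 22), (7, 6), (7, 25)]
Unfold 2 (reflect across h@8): 8 holes -> [(2, 9), (2, 22), (7, 6), (7, 25), (8, 6), (8, 25), (13, 9), (13, 22)]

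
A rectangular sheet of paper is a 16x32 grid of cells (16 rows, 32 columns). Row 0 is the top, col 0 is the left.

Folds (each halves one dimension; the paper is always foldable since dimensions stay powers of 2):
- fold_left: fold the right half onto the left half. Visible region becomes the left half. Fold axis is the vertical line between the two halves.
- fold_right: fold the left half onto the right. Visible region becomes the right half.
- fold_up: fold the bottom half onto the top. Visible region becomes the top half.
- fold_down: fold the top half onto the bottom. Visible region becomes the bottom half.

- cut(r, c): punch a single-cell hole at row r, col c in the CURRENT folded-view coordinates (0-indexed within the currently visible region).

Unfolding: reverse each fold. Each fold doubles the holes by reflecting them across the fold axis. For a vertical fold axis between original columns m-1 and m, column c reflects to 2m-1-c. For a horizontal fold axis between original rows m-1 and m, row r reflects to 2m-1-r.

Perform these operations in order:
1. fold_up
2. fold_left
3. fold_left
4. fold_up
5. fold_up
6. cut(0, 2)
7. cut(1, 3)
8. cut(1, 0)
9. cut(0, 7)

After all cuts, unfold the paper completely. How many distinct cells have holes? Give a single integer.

Answer: 128

Derivation:
Op 1 fold_up: fold axis h@8; visible region now rows[0,8) x cols[0,32) = 8x32
Op 2 fold_left: fold axis v@16; visible region now rows[0,8) x cols[0,16) = 8x16
Op 3 fold_left: fold axis v@8; visible region now rows[0,8) x cols[0,8) = 8x8
Op 4 fold_up: fold axis h@4; visible region now rows[0,4) x cols[0,8) = 4x8
Op 5 fold_up: fold axis h@2; visible region now rows[0,2) x cols[0,8) = 2x8
Op 6 cut(0, 2): punch at orig (0,2); cuts so far [(0, 2)]; region rows[0,2) x cols[0,8) = 2x8
Op 7 cut(1, 3): punch at orig (1,3); cuts so far [(0, 2), (1, 3)]; region rows[0,2) x cols[0,8) = 2x8
Op 8 cut(1, 0): punch at orig (1,0); cuts so far [(0, 2), (1, 0), (1, 3)]; region rows[0,2) x cols[0,8) = 2x8
Op 9 cut(0, 7): punch at orig (0,7); cuts so far [(0, 2), (0, 7), (1, 0), (1, 3)]; region rows[0,2) x cols[0,8) = 2x8
Unfold 1 (reflect across h@2): 8 holes -> [(0, 2), (0, 7), (1, 0), (1, 3), (2, 0), (2, 3), (3, 2), (3, 7)]
Unfold 2 (reflect across h@4): 16 holes -> [(0, 2), (0, 7), (1, 0), (1, 3), (2, 0), (2, 3), (3, 2), (3, 7), (4, 2), (4, 7), (5, 0), (5, 3), (6, 0), (6, 3), (7, 2), (7, 7)]
Unfold 3 (reflect across v@8): 32 holes -> [(0, 2), (0, 7), (0, 8), (0, 13), (1, 0), (1, 3), (1, 12), (1, 15), (2, 0), (2, 3), (2, 12), (2, 15), (3, 2), (3, 7), (3, 8), (3, 13), (4, 2), (4, 7), (4, 8), (4, 13), (5, 0), (5, 3), (5, 12), (5, 15), (6, 0), (6, 3), (6, 12), (6, 15), (7, 2), (7, 7), (7, 8), (7, 13)]
Unfold 4 (reflect across v@16): 64 holes -> [(0, 2), (0, 7), (0, 8), (0, 13), (0, 18), (0, 23), (0, 24), (0, 29), (1, 0), (1, 3), (1, 12), (1, 15), (1, 16), (1, 19), (1, 28), (1, 31), (2, 0), (2, 3), (2, 12), (2, 15), (2, 16), (2, 19), (2, 28), (2, 31), (3, 2), (3, 7), (3, 8), (3, 13), (3, 18), (3, 23), (3, 24), (3, 29), (4, 2), (4, 7), (4, 8), (4, 13), (4, 18), (4, 23), (4, 24), (4, 29), (5, 0), (5, 3), (5, 12), (5, 15), (5, 16), (5, 19), (5, 28), (5, 31), (6, 0), (6, 3), (6, 12), (6, 15), (6, 16), (6, 19), (6, 28), (6, 31), (7, 2), (7, 7), (7, 8), (7, 13), (7, 18), (7, 23), (7, 24), (7, 29)]
Unfold 5 (reflect across h@8): 128 holes -> [(0, 2), (0, 7), (0, 8), (0, 13), (0, 18), (0, 23), (0, 24), (0, 29), (1, 0), (1, 3), (1, 12), (1, 15), (1, 16), (1, 19), (1, 28), (1, 31), (2, 0), (2, 3), (2, 12), (2, 15), (2, 16), (2, 19), (2, 28), (2, 31), (3, 2), (3, 7), (3, 8), (3, 13), (3, 18), (3, 23), (3, 24), (3, 29), (4, 2), (4, 7), (4, 8), (4, 13), (4, 18), (4, 23), (4, 24), (4, 29), (5, 0), (5, 3), (5, 12), (5, 15), (5, 16), (5, 19), (5, 28), (5, 31), (6, 0), (6, 3), (6, 12), (6, 15), (6, 16), (6, 19), (6, 28), (6, 31), (7, 2), (7, 7), (7, 8), (7, 13), (7, 18), (7, 23), (7, 24), (7, 29), (8, 2), (8, 7), (8, 8), (8, 13), (8, 18), (8, 23), (8, 24), (8, 29), (9, 0), (9, 3), (9, 12), (9, 15), (9, 16), (9, 19), (9, 28), (9, 31), (10, 0), (10, 3), (10, 12), (10, 15), (10, 16), (10, 19), (10, 28), (10, 31), (11, 2), (11, 7), (11, 8), (11, 13), (11, 18), (11, 23), (11, 24), (11, 29), (12, 2), (12, 7), (12, 8), (12, 13), (12, 18), (12, 23), (12, 24), (12, 29), (13, 0), (13, 3), (13, 12), (13, 15), (13, 16), (13, 19), (13, 28), (13, 31), (14, 0), (14, 3), (14, 12), (14, 15), (14, 16), (14, 19), (14, 28), (14, 31), (15, 2), (15, 7), (15, 8), (15, 13), (15, 18), (15, 23), (15, 24), (15, 29)]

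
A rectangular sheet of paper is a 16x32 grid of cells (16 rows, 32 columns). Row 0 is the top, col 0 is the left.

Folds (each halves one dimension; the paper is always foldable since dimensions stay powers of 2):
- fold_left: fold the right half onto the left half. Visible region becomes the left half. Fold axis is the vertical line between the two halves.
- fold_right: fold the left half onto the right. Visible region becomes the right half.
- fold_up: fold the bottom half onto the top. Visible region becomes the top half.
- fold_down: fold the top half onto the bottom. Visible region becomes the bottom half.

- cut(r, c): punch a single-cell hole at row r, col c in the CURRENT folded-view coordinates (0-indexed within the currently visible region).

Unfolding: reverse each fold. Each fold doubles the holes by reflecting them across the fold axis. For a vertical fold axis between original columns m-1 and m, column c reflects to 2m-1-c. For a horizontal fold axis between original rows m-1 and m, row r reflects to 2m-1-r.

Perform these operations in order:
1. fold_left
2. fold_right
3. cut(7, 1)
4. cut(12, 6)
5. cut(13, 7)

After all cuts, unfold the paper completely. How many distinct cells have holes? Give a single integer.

Op 1 fold_left: fold axis v@16; visible region now rows[0,16) x cols[0,16) = 16x16
Op 2 fold_right: fold axis v@8; visible region now rows[0,16) x cols[8,16) = 16x8
Op 3 cut(7, 1): punch at orig (7,9); cuts so far [(7, 9)]; region rows[0,16) x cols[8,16) = 16x8
Op 4 cut(12, 6): punch at orig (12,14); cuts so far [(7, 9), (12, 14)]; region rows[0,16) x cols[8,16) = 16x8
Op 5 cut(13, 7): punch at orig (13,15); cuts so far [(7, 9), (12, 14), (13, 15)]; region rows[0,16) x cols[8,16) = 16x8
Unfold 1 (reflect across v@8): 6 holes -> [(7, 6), (7, 9), (12, 1), (12, 14), (13, 0), (13, 15)]
Unfold 2 (reflect across v@16): 12 holes -> [(7, 6), (7, 9), (7, 22), (7, 25), (12, 1), (12, 14), (12, 17), (12, 30), (13, 0), (13, 15), (13, 16), (13, 31)]

Answer: 12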